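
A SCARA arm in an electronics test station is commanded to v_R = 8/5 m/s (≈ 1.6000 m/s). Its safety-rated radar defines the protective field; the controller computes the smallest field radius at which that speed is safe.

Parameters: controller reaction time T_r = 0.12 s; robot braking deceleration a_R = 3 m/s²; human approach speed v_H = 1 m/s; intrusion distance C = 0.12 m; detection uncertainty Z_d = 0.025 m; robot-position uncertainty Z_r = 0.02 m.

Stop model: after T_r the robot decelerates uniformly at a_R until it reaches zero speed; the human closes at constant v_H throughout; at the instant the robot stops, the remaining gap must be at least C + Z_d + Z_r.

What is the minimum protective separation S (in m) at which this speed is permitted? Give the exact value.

stop time T_s = (8/5)/3 = 0.5333 s
reaction-phase robot travel = 1.6000·0.1200 = 0.1920 m
robot under decel: 1.6000²/(2·3.0000) = 0.4267 m
person approaches 1.0000·(0.1200+0.5333) = 0.6533 m
residual clearance needed = 0.1200+0.0250+0.0200 = 0.1650 m
S_min ≈ 0.1920+0.4267+0.6533+0.1650  ⇒  S_min = 1437/1000 m

S_min = 1437/1000 m = 1.4370 m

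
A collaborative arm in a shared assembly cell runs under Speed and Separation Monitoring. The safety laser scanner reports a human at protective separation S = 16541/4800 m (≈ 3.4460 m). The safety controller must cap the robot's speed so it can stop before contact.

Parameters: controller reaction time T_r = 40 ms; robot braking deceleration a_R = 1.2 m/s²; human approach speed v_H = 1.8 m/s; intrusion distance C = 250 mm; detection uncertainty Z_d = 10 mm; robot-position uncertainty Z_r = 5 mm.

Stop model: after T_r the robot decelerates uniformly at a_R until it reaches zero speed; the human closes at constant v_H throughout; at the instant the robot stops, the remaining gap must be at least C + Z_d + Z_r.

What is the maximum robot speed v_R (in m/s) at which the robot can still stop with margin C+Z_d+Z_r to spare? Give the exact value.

quadratic (5/12)·v² + (77/50)·v + (-74617/24000) = 0
  disc = (77/50)² − 4·(5/12)·(-74617/24000) = 2719201/360000 ; √disc = 1649/600
  v_R = (−(77/50) + 1649/600) / (2·(5/12)) = 29/20 m/s
check:
T_s = v_R/a_R = (29/20)/(6/5) = 1.2083 s
reaction-phase robot travel = 1.4500·0.0400 = 0.0580 m
robot under decel: 1.4500²/(2·1.2000) = 0.8760 m
human closes 1.8000·1.2483 = 2.2470 m
C+Z_d+Z_r = 0.2500+0.0100+0.0050 = 0.2650 m
sum ≈ 0.0580+0.8760+2.2470+0.2650 ≈ 3.4460 m = S ✓

v_R_max = 29/20 m/s = 1.4500 m/s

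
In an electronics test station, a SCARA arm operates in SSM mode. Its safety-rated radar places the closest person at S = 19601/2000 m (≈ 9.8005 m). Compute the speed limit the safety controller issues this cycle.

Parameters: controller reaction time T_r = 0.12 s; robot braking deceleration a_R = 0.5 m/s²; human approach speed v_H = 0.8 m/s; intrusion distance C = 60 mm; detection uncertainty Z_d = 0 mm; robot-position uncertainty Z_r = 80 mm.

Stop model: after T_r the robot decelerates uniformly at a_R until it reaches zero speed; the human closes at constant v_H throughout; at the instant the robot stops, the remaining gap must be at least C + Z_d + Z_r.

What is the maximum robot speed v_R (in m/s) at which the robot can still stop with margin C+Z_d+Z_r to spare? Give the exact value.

quadratic (1)·v² + (43/25)·v + (-19129/2000) = 0
  disc = (43/25)² − 4·(1)·(-19129/2000) = 103041/2500 ; √disc = 321/50
  v_R = (−(43/25) + 321/50) / (2·(1)) = 47/20 m/s
check:
T_s = v_R/a_R = (47/20)/(1/2) = 4.7000 s
robot in T_r: 2.3500·0.1200 = 0.2820 m
braking distance = 2.3500²/(2·0.5000) = 5.5225 m
human closes 0.8000·4.8200 = 3.8560 m
margins: 0.0600+0.0000+0.0800 = 0.1400 m
sum ≈ 0.2820+5.5225+3.8560+0.1400 ≈ 9.8005 m = S ✓

v_R_max = 47/20 m/s = 2.3500 m/s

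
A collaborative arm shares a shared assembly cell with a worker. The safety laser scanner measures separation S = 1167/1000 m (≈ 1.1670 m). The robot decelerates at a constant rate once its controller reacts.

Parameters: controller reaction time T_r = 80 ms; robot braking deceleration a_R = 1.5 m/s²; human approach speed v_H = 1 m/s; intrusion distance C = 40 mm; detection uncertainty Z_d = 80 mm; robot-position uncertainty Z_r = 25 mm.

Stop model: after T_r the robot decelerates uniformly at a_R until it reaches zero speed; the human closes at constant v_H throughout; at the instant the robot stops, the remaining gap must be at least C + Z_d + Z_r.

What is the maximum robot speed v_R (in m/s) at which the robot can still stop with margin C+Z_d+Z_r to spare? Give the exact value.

v_R_max = 9/10 m/s = 0.9000 m/s

at the boundary: (1/3)·v² + (56/75)·v + (-471/500) = 0
  disc = (56/75)² − 4·(1/3)·(-471/500) = 10201/5625 ; √disc = 101/75
  v_R = (−(56/75) + 101/75) / (2·(1/3)) = 9/10 m/s
check:
stop time T_s = (9/10)/(3/2) = 0.6000 s
robot covers v_R·T_r = 0.9000·0.0800 = 0.0720 m before braking
robot covers 0.9000·0.6000 − ½·1.5000·0.6000² = 0.2700 m while stopping
human over T_r+T_s: 1.0000·(0.0800+0.6000) = 0.6800 m
C+Z_d+Z_r = 0.0400+0.0800+0.0250 = 0.1450 m
sum ≈ 0.0720+0.2700+0.6800+0.1450 ≈ 1.1670 m = S ✓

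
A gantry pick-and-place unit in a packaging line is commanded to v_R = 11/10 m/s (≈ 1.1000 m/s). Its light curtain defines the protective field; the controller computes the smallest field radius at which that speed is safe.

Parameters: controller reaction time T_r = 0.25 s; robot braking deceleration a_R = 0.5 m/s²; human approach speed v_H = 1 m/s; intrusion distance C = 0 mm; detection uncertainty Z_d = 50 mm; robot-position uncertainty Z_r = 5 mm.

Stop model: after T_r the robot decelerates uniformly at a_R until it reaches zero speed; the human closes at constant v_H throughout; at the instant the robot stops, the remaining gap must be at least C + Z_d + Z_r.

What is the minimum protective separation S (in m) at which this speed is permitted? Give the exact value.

stop time T_s = (11/10)/(1/2) = 2.2000 s
reaction-phase robot travel = 1.1000·0.2500 = 0.2750 m
robot under decel: 1.1000²/(2·0.5000) = 1.2100 m
human closes 1.0000·2.4500 = 2.4500 m
residual clearance needed = 0.0000+0.0500+0.0050 = 0.0550 m
S_min ≈ 0.2750+1.2100+2.4500+0.0550  ⇒  S_min = 399/100 m

S_min = 399/100 m = 3.9900 m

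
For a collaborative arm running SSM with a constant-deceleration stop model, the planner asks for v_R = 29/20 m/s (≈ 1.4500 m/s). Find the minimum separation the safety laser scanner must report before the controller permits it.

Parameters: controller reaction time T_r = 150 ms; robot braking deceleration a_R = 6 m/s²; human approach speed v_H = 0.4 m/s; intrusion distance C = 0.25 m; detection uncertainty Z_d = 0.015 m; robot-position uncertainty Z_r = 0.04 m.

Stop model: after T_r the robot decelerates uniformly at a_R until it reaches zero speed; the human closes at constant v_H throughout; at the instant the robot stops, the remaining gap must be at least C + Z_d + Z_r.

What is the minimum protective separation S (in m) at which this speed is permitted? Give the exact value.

braking lasts T_s = (29/20)/6 = 0.2417 s
robot covers v_R·T_r = 1.4500·0.1500 = 0.2175 m before braking
robot covers 1.4500·0.2417 − ½·6.0000·0.2417² = 0.1752 m while stopping
human closes 0.4000·0.3917 = 0.1567 m
C+Z_d+Z_r = 0.2500+0.0150+0.0400 = 0.3050 m
S_min ≈ 0.2175+0.1752+0.1567+0.3050  ⇒  S_min = 1367/1600 m

S_min = 1367/1600 m = 0.8544 m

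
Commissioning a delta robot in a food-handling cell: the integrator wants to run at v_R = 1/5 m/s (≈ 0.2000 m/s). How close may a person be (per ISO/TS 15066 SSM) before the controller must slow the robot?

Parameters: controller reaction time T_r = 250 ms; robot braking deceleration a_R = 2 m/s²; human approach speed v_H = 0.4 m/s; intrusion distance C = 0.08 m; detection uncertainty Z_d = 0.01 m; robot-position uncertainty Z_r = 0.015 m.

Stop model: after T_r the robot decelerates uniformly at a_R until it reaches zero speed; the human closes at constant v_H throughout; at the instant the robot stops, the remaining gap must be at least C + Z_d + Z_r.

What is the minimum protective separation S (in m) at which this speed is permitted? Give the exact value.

S_min = 61/200 m = 0.3050 m

braking lasts T_s = (1/5)/2 = 0.1000 s
robot covers v_R·T_r = 0.2000·0.2500 = 0.0500 m before braking
robot under decel: 0.2000²/(2·2.0000) = 0.0100 m
person approaches 0.4000·(0.2500+0.1000) = 0.1400 m
margins: 0.0800+0.0100+0.0150 = 0.1050 m
S_min ≈ 0.0500+0.0100+0.1400+0.1050  ⇒  S_min = 61/200 m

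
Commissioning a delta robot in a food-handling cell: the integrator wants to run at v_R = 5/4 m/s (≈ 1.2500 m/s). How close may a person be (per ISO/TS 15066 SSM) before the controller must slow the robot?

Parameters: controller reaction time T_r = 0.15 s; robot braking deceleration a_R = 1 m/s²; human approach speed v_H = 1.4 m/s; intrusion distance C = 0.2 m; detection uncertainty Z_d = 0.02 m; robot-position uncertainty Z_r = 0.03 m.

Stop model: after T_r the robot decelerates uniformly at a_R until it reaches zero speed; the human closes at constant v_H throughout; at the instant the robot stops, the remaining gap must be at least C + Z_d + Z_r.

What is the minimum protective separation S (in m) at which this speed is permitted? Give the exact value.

stop time T_s = (5/4)/1 = 1.2500 s
reaction-phase robot travel = 1.2500·0.1500 = 0.1875 m
braking distance = 1.2500²/(2·1.0000) = 0.7812 m
human over T_r+T_s: 1.4000·(0.1500+1.2500) = 1.9600 m
margins: 0.2000+0.0200+0.0300 = 0.2500 m
S_min ≈ 0.1875+0.7812+1.9600+0.2500  ⇒  S_min = 2543/800 m

S_min = 2543/800 m = 3.1787 m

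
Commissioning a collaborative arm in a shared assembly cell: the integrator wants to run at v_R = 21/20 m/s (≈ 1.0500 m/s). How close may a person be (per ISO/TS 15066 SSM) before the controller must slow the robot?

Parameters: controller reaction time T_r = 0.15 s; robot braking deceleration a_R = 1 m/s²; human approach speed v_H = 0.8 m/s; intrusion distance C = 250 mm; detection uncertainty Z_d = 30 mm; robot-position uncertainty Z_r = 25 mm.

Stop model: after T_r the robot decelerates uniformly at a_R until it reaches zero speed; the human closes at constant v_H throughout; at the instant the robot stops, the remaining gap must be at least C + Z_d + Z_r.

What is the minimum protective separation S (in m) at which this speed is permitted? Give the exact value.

T_s = v_R/a_R = (21/20)/1 = 1.0500 s
robot in T_r: 1.0500·0.1500 = 0.1575 m
braking distance = 1.0500²/(2·1.0000) = 0.5513 m
human closes 0.8000·1.2000 = 0.9600 m
residual clearance needed = 0.2500+0.0300+0.0250 = 0.3050 m
S_min ≈ 0.1575+0.5513+0.9600+0.3050  ⇒  S_min = 1579/800 m

S_min = 1579/800 m = 1.9737 m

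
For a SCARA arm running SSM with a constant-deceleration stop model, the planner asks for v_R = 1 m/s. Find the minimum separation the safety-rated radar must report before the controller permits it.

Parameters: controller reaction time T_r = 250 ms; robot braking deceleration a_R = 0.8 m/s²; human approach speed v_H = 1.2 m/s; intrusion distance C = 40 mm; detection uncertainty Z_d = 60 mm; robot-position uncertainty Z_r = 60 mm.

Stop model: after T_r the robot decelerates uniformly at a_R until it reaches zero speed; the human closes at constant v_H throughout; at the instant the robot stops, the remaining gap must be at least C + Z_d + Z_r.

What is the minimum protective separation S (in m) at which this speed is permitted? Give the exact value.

stop time T_s = 1/(4/5) = 1.2500 s
robot covers v_R·T_r = 1.0000·0.2500 = 0.2500 m before braking
braking distance = 1.0000²/(2·0.8000) = 0.6250 m
human over T_r+T_s: 1.2000·(0.2500+1.2500) = 1.8000 m
C+Z_d+Z_r = 0.0400+0.0600+0.0600 = 0.1600 m
S_min ≈ 0.2500+0.6250+1.8000+0.1600  ⇒  S_min = 567/200 m

S_min = 567/200 m = 2.8350 m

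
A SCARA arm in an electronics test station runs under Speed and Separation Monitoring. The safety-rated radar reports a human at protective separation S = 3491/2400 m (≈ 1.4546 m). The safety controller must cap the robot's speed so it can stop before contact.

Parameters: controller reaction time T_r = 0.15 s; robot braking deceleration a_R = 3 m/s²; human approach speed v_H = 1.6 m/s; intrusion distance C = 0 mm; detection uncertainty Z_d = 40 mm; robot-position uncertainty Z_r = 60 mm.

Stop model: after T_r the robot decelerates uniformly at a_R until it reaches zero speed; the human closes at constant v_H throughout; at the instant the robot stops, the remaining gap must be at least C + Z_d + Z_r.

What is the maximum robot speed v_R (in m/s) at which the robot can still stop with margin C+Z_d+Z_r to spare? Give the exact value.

v_R_max = 5/4 m/s = 1.2500 m/s

quadratic (1/6)·v² + (41/60)·v + (-107/96) = 0
  disc = (41/60)² − 4·(1/6)·(-107/96) = 121/100 ; √disc = 11/10
  v_R = (−(41/60) + 11/10) / (2·(1/6)) = 5/4 m/s
check:
stop time T_s = (5/4)/3 = 0.4167 s
robot covers v_R·T_r = 1.2500·0.1500 = 0.1875 m before braking
robot under decel: 1.2500²/(2·3.0000) = 0.2604 m
person approaches 1.6000·(0.1500+0.4167) = 0.9067 m
residual clearance needed = 0.0000+0.0400+0.0600 = 0.1000 m
sum ≈ 0.1875+0.2604+0.9067+0.1000 ≈ 1.4546 m = S ✓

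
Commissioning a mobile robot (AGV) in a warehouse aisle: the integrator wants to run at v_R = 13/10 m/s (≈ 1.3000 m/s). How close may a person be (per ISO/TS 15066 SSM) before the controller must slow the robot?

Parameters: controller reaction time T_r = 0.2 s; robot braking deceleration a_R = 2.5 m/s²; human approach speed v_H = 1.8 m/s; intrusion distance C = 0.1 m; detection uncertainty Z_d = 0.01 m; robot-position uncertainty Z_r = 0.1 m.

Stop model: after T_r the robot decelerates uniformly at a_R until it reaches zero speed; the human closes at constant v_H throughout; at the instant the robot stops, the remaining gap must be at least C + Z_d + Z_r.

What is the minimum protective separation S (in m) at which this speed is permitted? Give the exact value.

T_s = v_R/a_R = (13/10)/(5/2) = 0.5200 s
robot covers v_R·T_r = 1.3000·0.2000 = 0.2600 m before braking
robot covers 1.3000·0.5200 − ½·2.5000·0.5200² = 0.3380 m while stopping
person approaches 1.8000·(0.2000+0.5200) = 1.2960 m
residual clearance needed = 0.1000+0.0100+0.1000 = 0.2100 m
S_min ≈ 0.2600+0.3380+1.2960+0.2100  ⇒  S_min = 263/125 m

S_min = 263/125 m = 2.1040 m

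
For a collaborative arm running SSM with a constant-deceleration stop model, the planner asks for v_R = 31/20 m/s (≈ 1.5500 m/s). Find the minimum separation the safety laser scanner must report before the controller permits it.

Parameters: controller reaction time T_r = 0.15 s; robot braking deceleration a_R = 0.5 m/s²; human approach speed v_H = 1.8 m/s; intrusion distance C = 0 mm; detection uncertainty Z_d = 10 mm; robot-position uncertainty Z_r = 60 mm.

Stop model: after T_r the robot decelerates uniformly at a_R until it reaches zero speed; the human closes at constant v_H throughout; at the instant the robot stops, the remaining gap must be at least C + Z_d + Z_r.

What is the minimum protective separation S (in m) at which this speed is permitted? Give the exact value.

S_min = 1711/200 m = 8.5550 m

T_s = v_R/a_R = (31/20)/(1/2) = 3.1000 s
reaction-phase robot travel = 1.5500·0.1500 = 0.2325 m
robot covers 1.5500·3.1000 − ½·0.5000·3.1000² = 2.4025 m while stopping
human over T_r+T_s: 1.8000·(0.1500+3.1000) = 5.8500 m
C+Z_d+Z_r = 0.0000+0.0100+0.0600 = 0.0700 m
S_min ≈ 0.2325+2.4025+5.8500+0.0700  ⇒  S_min = 1711/200 m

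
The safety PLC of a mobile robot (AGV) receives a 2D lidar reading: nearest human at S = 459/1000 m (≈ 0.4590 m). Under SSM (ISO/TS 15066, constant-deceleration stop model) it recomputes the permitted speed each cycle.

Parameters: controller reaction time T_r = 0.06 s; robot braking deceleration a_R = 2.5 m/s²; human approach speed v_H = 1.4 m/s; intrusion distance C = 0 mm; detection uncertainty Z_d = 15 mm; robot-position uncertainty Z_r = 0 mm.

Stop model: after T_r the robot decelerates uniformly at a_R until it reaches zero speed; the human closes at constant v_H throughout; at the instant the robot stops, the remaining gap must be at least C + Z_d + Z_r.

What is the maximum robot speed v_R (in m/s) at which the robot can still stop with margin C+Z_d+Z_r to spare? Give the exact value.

collect terms ⇒ (1/5)·v_R² + (31/50)·v_R + (-9/25) = 0
  disc = (31/50)² − 4·(1/5)·(-9/25) = 1681/2500 ; √disc = 41/50
  v_R = (−(31/50) + 41/50) / (2·(1/5)) = 1/2 m/s
check:
stop time T_s = (1/2)/(5/2) = 0.2000 s
robot covers v_R·T_r = 0.5000·0.0600 = 0.0300 m before braking
robot covers 0.5000·0.2000 − ½·2.5000·0.2000² = 0.0500 m while stopping
human over T_r+T_s: 1.4000·(0.0600+0.2000) = 0.3640 m
residual clearance needed = 0.0000+0.0150+0.0000 = 0.0150 m
sum ≈ 0.0300+0.0500+0.3640+0.0150 ≈ 0.4590 m = S ✓

v_R_max = 1/2 m/s = 0.5000 m/s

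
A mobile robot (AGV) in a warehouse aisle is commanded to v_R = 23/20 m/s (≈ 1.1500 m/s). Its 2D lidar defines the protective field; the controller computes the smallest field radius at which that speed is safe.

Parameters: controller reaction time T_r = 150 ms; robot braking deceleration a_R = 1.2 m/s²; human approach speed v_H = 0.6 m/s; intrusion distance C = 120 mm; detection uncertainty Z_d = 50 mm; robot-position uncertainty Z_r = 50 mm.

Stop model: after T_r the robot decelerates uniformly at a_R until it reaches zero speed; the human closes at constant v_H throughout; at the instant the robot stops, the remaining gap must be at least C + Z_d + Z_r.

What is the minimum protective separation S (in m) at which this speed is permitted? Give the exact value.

T_s = v_R/a_R = (23/20)/(6/5) = 0.9583 s
robot covers v_R·T_r = 1.1500·0.1500 = 0.1725 m before braking
robot covers 1.1500·0.9583 − ½·1.2000·0.9583² = 0.5510 m while stopping
human over T_r+T_s: 0.6000·(0.1500+0.9583) = 0.6650 m
margins: 0.1200+0.0500+0.0500 = 0.2200 m
S_min ≈ 0.1725+0.5510+0.6650+0.2200  ⇒  S_min = 7721/4800 m

S_min = 7721/4800 m = 1.6085 m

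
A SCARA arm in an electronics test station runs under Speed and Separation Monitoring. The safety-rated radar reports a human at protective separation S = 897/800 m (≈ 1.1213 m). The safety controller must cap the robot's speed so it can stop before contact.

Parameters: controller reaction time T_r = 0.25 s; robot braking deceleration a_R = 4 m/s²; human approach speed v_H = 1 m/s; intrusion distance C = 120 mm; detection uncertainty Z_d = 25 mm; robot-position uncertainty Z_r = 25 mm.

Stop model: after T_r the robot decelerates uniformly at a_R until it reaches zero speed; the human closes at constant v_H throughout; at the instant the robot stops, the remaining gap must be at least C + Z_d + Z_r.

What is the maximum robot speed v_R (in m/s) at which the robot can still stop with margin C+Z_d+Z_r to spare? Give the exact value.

v_R_max = 11/10 m/s = 1.1000 m/s

collect terms ⇒ (1/8)·v_R² + (1/2)·v_R + (-561/800) = 0
  disc = (1/2)² − 4·(1/8)·(-561/800) = 961/1600 ; √disc = 31/40
  v_R = (−(1/2) + 31/40) / (2·(1/8)) = 11/10 m/s
check:
braking lasts T_s = (11/10)/4 = 0.2750 s
robot covers v_R·T_r = 1.1000·0.2500 = 0.2750 m before braking
braking distance = 1.1000²/(2·4.0000) = 0.1512 m
human over T_r+T_s: 1.0000·(0.2500+0.2750) = 0.5250 m
C+Z_d+Z_r = 0.1200+0.0250+0.0250 = 0.1700 m
sum ≈ 0.2750+0.1512+0.5250+0.1700 ≈ 1.1213 m = S ✓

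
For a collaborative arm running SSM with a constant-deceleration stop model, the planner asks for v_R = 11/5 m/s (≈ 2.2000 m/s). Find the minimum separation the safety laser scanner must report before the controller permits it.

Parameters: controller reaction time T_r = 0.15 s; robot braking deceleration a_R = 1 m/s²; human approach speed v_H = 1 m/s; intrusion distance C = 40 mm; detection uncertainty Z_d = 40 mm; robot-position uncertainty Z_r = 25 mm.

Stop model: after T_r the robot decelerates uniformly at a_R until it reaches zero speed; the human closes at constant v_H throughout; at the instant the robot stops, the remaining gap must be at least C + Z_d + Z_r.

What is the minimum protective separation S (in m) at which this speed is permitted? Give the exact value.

braking lasts T_s = (11/5)/1 = 2.2000 s
reaction-phase robot travel = 2.2000·0.1500 = 0.3300 m
robot under decel: 2.2000²/(2·1.0000) = 2.4200 m
human closes 1.0000·2.3500 = 2.3500 m
residual clearance needed = 0.0400+0.0400+0.0250 = 0.1050 m
S_min ≈ 0.3300+2.4200+2.3500+0.1050  ⇒  S_min = 1041/200 m

S_min = 1041/200 m = 5.2050 m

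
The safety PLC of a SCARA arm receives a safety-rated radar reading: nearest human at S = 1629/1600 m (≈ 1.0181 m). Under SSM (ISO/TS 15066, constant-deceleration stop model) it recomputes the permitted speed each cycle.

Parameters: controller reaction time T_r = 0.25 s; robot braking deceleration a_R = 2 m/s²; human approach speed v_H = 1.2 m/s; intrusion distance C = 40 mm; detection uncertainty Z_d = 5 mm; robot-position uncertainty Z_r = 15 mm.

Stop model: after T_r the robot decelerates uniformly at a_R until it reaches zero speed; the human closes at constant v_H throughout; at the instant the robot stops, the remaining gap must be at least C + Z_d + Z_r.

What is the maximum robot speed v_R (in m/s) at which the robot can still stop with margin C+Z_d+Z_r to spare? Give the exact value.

quadratic (1/4)·v² + (17/20)·v + (-1053/1600) = 0
  disc = (17/20)² − 4·(1/4)·(-1053/1600) = 2209/1600 ; √disc = 47/40
  v_R = (−(17/20) + 47/40) / (2·(1/4)) = 13/20 m/s
check:
stop time T_s = (13/20)/2 = 0.3250 s
robot in T_r: 0.6500·0.2500 = 0.1625 m
robot under decel: 0.6500²/(2·2.0000) = 0.1056 m
person approaches 1.2000·(0.2500+0.3250) = 0.6900 m
residual clearance needed = 0.0400+0.0050+0.0150 = 0.0600 m
sum ≈ 0.1625+0.1056+0.6900+0.0600 ≈ 1.0181 m = S ✓

v_R_max = 13/20 m/s = 0.6500 m/s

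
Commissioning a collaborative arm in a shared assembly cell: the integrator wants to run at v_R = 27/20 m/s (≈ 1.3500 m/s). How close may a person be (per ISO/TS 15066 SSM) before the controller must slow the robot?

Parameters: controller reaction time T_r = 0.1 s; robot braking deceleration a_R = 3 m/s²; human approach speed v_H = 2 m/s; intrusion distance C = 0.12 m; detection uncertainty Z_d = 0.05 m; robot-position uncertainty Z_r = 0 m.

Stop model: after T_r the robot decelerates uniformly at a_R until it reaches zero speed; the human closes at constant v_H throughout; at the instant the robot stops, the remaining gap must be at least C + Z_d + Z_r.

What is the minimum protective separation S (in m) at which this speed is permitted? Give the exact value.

S_min = 1367/800 m = 1.7087 m

braking lasts T_s = (27/20)/3 = 0.4500 s
robot in T_r: 1.3500·0.1000 = 0.1350 m
robot under decel: 1.3500²/(2·3.0000) = 0.3038 m
person approaches 2.0000·(0.1000+0.4500) = 1.1000 m
residual clearance needed = 0.1200+0.0500+0.0000 = 0.1700 m
S_min ≈ 0.1350+0.3038+1.1000+0.1700  ⇒  S_min = 1367/800 m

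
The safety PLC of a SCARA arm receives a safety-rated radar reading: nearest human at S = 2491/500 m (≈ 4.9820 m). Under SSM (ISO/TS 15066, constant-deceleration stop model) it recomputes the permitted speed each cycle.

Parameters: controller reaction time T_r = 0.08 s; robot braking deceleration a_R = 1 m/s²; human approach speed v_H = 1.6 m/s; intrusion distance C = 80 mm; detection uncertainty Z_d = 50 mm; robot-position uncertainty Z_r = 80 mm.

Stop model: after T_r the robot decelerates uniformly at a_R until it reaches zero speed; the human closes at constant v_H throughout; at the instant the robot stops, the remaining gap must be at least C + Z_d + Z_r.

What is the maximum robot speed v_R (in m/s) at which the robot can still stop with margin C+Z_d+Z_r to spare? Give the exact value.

v_R_max = 9/5 m/s = 1.8000 m/s

quadratic (1/2)·v² + (42/25)·v + (-1161/250) = 0
  disc = (42/25)² − 4·(1/2)·(-1161/250) = 7569/625 ; √disc = 87/25
  v_R = (−(42/25) + 87/25) / (2·(1/2)) = 9/5 m/s
check:
braking lasts T_s = (9/5)/1 = 1.8000 s
reaction-phase robot travel = 1.8000·0.0800 = 0.1440 m
braking distance = 1.8000²/(2·1.0000) = 1.6200 m
human closes 1.6000·1.8800 = 3.0080 m
residual clearance needed = 0.0800+0.0500+0.0800 = 0.2100 m
sum ≈ 0.1440+1.6200+3.0080+0.2100 ≈ 4.9820 m = S ✓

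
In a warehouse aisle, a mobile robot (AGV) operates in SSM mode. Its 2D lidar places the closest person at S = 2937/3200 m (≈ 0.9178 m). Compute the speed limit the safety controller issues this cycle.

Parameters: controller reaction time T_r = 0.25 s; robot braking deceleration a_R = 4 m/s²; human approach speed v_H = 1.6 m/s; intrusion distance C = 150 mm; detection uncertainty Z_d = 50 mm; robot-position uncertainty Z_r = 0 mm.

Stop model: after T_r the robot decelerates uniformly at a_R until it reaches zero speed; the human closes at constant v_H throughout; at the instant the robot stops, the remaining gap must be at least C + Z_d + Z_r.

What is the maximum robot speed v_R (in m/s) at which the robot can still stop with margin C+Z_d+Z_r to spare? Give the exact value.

collect terms ⇒ (1/8)·v_R² + (13/20)·v_R + (-1017/3200) = 0
  disc = (13/20)² − 4·(1/8)·(-1017/3200) = 3721/6400 ; √disc = 61/80
  v_R = (−(13/20) + 61/80) / (2·(1/8)) = 9/20 m/s
check:
T_s = v_R/a_R = (9/20)/4 = 0.1125 s
robot in T_r: 0.4500·0.2500 = 0.1125 m
robot covers 0.4500·0.1125 − ½·4.0000·0.1125² = 0.0253 m while stopping
human closes 1.6000·0.3625 = 0.5800 m
margins: 0.1500+0.0500+0.0000 = 0.2000 m
sum ≈ 0.1125+0.0253+0.5800+0.2000 ≈ 0.9178 m = S ✓

v_R_max = 9/20 m/s = 0.4500 m/s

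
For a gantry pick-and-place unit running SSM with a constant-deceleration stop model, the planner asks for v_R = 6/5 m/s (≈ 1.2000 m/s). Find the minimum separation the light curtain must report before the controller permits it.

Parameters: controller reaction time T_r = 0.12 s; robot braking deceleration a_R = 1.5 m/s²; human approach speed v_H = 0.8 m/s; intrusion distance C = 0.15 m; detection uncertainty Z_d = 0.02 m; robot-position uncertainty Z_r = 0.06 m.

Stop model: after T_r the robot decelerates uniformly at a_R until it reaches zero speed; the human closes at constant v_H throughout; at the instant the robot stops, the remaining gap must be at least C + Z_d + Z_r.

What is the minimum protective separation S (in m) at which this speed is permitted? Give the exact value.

S_min = 159/100 m = 1.5900 m

stop time T_s = (6/5)/(3/2) = 0.8000 s
reaction-phase robot travel = 1.2000·0.1200 = 0.1440 m
braking distance = 1.2000²/(2·1.5000) = 0.4800 m
human closes 0.8000·0.9200 = 0.7360 m
C+Z_d+Z_r = 0.1500+0.0200+0.0600 = 0.2300 m
S_min ≈ 0.1440+0.4800+0.7360+0.2300  ⇒  S_min = 159/100 m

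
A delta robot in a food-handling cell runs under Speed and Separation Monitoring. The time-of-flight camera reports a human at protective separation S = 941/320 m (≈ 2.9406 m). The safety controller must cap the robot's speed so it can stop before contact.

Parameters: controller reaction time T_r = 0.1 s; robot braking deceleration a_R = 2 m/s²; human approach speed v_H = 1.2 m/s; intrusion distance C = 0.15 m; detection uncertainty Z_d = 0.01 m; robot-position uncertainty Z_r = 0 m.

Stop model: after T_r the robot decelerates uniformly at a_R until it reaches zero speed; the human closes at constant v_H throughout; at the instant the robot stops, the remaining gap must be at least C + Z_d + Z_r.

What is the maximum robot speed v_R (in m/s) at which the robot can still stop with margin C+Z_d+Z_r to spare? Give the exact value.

v_R_max = 43/20 m/s = 2.1500 m/s

collect terms ⇒ (1/4)·v_R² + (7/10)·v_R + (-4257/1600) = 0
  disc = (7/10)² − 4·(1/4)·(-4257/1600) = 5041/1600 ; √disc = 71/40
  v_R = (−(7/10) + 71/40) / (2·(1/4)) = 43/20 m/s
check:
stop time T_s = (43/20)/2 = 1.0750 s
reaction-phase robot travel = 2.1500·0.1000 = 0.2150 m
robot under decel: 2.1500²/(2·2.0000) = 1.1556 m
human closes 1.2000·1.1750 = 1.4100 m
margins: 0.1500+0.0100+0.0000 = 0.1600 m
sum ≈ 0.2150+1.1556+1.4100+0.1600 ≈ 2.9406 m = S ✓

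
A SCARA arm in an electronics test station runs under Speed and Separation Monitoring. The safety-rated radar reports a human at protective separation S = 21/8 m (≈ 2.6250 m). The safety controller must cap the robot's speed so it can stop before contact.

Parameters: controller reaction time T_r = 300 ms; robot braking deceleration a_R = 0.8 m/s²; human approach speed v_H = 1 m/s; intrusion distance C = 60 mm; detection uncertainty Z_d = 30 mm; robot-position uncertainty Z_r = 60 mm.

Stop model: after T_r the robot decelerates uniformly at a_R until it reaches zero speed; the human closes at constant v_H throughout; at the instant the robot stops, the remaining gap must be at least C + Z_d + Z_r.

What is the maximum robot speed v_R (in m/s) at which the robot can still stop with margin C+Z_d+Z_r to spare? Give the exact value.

collect terms ⇒ (5/8)·v_R² + (31/20)·v_R + (-87/40) = 0
  disc = (31/20)² − 4·(5/8)·(-87/40) = 196/25 ; √disc = 14/5
  v_R = (−(31/20) + 14/5) / (2·(5/8)) = 1 m/s
check:
T_s = v_R/a_R = 1/(4/5) = 1.2500 s
robot covers v_R·T_r = 1.0000·0.3000 = 0.3000 m before braking
braking distance = 1.0000²/(2·0.8000) = 0.6250 m
human over T_r+T_s: 1.0000·(0.3000+1.2500) = 1.5500 m
margins: 0.0600+0.0300+0.0600 = 0.1500 m
sum ≈ 0.3000+0.6250+1.5500+0.1500 ≈ 2.6250 m = S ✓

v_R_max = 1 m/s = 1.0000 m/s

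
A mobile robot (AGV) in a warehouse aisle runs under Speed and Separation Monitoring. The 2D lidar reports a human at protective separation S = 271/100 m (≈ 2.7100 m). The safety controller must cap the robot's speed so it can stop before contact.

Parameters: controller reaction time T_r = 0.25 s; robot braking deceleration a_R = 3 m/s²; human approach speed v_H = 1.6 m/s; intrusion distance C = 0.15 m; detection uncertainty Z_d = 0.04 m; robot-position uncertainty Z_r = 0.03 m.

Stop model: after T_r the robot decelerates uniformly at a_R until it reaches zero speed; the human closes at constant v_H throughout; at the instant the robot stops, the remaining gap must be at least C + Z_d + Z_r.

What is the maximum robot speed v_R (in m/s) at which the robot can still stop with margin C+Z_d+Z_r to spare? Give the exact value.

quadratic (1/6)·v² + (47/60)·v + (-209/100) = 0
  disc = (47/60)² − 4·(1/6)·(-209/100) = 289/144 ; √disc = 17/12
  v_R = (−(47/60) + 17/12) / (2·(1/6)) = 19/10 m/s
check:
stop time T_s = (19/10)/3 = 0.6333 s
reaction-phase robot travel = 1.9000·0.2500 = 0.4750 m
robot under decel: 1.9000²/(2·3.0000) = 0.6017 m
person approaches 1.6000·(0.2500+0.6333) = 1.4133 m
residual clearance needed = 0.1500+0.0400+0.0300 = 0.2200 m
sum ≈ 0.4750+0.6017+1.4133+0.2200 ≈ 2.7100 m = S ✓

v_R_max = 19/10 m/s = 1.9000 m/s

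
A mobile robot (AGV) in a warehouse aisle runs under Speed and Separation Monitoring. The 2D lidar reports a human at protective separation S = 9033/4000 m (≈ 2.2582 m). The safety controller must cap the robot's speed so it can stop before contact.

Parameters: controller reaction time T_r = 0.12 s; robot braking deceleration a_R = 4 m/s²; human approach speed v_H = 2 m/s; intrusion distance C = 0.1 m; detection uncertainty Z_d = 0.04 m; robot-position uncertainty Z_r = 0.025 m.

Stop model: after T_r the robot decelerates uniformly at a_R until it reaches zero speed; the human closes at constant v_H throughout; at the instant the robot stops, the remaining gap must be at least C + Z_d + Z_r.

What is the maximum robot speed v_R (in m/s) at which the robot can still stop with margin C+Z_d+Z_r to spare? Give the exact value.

collect terms ⇒ (1/8)·v_R² + (31/50)·v_R + (-7413/4000) = 0
  disc = (31/50)² − 4·(1/8)·(-7413/4000) = 52441/40000 ; √disc = 229/200
  v_R = (−(31/50) + 229/200) / (2·(1/8)) = 21/10 m/s
check:
braking lasts T_s = (21/10)/4 = 0.5250 s
reaction-phase robot travel = 2.1000·0.1200 = 0.2520 m
braking distance = 2.1000²/(2·4.0000) = 0.5513 m
human over T_r+T_s: 2.0000·(0.1200+0.5250) = 1.2900 m
margins: 0.1000+0.0400+0.0250 = 0.1650 m
sum ≈ 0.2520+0.5513+1.2900+0.1650 ≈ 2.2582 m = S ✓

v_R_max = 21/10 m/s = 2.1000 m/s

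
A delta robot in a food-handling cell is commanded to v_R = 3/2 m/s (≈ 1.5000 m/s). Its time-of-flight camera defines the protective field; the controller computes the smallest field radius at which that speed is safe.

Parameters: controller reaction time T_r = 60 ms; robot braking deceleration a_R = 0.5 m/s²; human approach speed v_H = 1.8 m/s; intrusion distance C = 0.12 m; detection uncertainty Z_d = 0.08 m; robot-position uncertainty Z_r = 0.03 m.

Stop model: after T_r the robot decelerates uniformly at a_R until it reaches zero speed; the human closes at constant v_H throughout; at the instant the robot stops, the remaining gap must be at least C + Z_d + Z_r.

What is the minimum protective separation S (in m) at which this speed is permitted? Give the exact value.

S_min = 4039/500 m = 8.0780 m

stop time T_s = (3/2)/(1/2) = 3.0000 s
reaction-phase robot travel = 1.5000·0.0600 = 0.0900 m
robot under decel: 1.5000²/(2·0.5000) = 2.2500 m
person approaches 1.8000·(0.0600+3.0000) = 5.5080 m
residual clearance needed = 0.1200+0.0800+0.0300 = 0.2300 m
S_min ≈ 0.0900+2.2500+5.5080+0.2300  ⇒  S_min = 4039/500 m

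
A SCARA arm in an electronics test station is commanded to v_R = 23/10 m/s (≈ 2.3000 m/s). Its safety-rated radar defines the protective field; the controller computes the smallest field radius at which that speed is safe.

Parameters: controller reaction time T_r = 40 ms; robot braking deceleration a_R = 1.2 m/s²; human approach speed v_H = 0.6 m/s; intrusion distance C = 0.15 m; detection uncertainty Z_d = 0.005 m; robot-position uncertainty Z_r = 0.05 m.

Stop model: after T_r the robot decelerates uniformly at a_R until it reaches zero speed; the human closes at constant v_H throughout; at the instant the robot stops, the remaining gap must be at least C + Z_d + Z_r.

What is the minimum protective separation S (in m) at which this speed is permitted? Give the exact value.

S_min = 22051/6000 m = 3.6752 m

braking lasts T_s = (23/10)/(6/5) = 1.9167 s
robot in T_r: 2.3000·0.0400 = 0.0920 m
robot covers 2.3000·1.9167 − ½·1.2000·1.9167² = 2.2042 m while stopping
human closes 0.6000·1.9567 = 1.1740 m
margins: 0.1500+0.0050+0.0500 = 0.2050 m
S_min ≈ 0.0920+2.2042+1.1740+0.2050  ⇒  S_min = 22051/6000 m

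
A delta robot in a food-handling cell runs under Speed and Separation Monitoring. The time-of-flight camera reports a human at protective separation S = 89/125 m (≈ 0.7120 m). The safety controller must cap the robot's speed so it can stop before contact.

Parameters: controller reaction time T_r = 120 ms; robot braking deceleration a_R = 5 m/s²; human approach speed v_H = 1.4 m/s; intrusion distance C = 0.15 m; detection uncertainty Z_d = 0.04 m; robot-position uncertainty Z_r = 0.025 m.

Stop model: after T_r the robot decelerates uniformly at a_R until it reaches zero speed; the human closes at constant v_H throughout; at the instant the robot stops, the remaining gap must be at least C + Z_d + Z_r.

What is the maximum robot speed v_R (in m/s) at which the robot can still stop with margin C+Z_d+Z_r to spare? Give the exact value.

v_R_max = 7/10 m/s = 0.7000 m/s

at the boundary: (1/10)·v² + (2/5)·v + (-329/1000) = 0
  disc = (2/5)² − 4·(1/10)·(-329/1000) = 729/2500 ; √disc = 27/50
  v_R = (−(2/5) + 27/50) / (2·(1/10)) = 7/10 m/s
check:
T_s = v_R/a_R = (7/10)/5 = 0.1400 s
robot in T_r: 0.7000·0.1200 = 0.0840 m
robot covers 0.7000·0.1400 − ½·5.0000·0.1400² = 0.0490 m while stopping
person approaches 1.4000·(0.1200+0.1400) = 0.3640 m
margins: 0.1500+0.0400+0.0250 = 0.2150 m
sum ≈ 0.0840+0.0490+0.3640+0.2150 ≈ 0.7120 m = S ✓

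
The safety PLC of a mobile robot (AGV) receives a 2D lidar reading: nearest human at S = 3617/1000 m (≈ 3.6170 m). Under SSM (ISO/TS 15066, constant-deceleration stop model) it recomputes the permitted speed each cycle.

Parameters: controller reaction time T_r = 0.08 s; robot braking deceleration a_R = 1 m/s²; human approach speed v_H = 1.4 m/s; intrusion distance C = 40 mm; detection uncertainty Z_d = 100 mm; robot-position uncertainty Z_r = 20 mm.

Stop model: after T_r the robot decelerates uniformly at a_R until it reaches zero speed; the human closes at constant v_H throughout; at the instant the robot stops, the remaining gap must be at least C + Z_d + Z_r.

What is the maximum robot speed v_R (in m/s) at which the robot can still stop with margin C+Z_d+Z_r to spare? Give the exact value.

quadratic (1/2)·v² + (37/25)·v + (-669/200) = 0
  disc = (37/25)² − 4·(1/2)·(-669/200) = 22201/2500 ; √disc = 149/50
  v_R = (−(37/25) + 149/50) / (2·(1/2)) = 3/2 m/s
check:
braking lasts T_s = (3/2)/1 = 1.5000 s
reaction-phase robot travel = 1.5000·0.0800 = 0.1200 m
braking distance = 1.5000²/(2·1.0000) = 1.1250 m
human closes 1.4000·1.5800 = 2.2120 m
residual clearance needed = 0.0400+0.1000+0.0200 = 0.1600 m
sum ≈ 0.1200+1.1250+2.2120+0.1600 ≈ 3.6170 m = S ✓

v_R_max = 3/2 m/s = 1.5000 m/s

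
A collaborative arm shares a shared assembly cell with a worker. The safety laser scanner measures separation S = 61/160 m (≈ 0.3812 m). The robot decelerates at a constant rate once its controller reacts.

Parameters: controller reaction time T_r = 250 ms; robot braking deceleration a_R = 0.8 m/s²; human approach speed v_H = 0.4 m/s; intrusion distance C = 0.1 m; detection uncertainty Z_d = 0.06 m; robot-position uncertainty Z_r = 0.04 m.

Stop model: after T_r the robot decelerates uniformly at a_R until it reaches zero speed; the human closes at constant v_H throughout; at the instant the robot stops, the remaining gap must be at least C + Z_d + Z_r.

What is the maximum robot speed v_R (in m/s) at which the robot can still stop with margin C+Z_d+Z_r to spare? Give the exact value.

quadratic (5/8)·v² + (3/4)·v + (-13/160) = 0
  disc = (3/4)² − 4·(5/8)·(-13/160) = 49/64 ; √disc = 7/8
  v_R = (−(3/4) + 7/8) / (2·(5/8)) = 1/10 m/s
check:
T_s = v_R/a_R = (1/10)/(4/5) = 0.1250 s
reaction-phase robot travel = 0.1000·0.2500 = 0.0250 m
robot covers 0.1000·0.1250 − ½·0.8000·0.1250² = 0.0063 m while stopping
human over T_r+T_s: 0.4000·(0.2500+0.1250) = 0.1500 m
C+Z_d+Z_r = 0.1000+0.0600+0.0400 = 0.2000 m
sum ≈ 0.0250+0.0063+0.1500+0.2000 ≈ 0.3812 m = S ✓

v_R_max = 1/10 m/s = 0.1000 m/s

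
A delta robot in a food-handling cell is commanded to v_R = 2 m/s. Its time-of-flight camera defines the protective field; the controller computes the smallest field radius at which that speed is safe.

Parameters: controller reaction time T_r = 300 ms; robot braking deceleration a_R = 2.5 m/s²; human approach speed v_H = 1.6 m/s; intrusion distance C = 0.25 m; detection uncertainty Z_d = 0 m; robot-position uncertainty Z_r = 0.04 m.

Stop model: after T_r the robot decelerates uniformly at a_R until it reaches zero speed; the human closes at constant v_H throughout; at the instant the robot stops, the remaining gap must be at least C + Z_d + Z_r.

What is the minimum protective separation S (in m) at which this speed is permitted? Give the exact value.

T_s = v_R/a_R = 2/(5/2) = 0.8000 s
reaction-phase robot travel = 2.0000·0.3000 = 0.6000 m
robot covers 2.0000·0.8000 − ½·2.5000·0.8000² = 0.8000 m while stopping
person approaches 1.6000·(0.3000+0.8000) = 1.7600 m
margins: 0.2500+0.0000+0.0400 = 0.2900 m
S_min ≈ 0.6000+0.8000+1.7600+0.2900  ⇒  S_min = 69/20 m

S_min = 69/20 m = 3.4500 m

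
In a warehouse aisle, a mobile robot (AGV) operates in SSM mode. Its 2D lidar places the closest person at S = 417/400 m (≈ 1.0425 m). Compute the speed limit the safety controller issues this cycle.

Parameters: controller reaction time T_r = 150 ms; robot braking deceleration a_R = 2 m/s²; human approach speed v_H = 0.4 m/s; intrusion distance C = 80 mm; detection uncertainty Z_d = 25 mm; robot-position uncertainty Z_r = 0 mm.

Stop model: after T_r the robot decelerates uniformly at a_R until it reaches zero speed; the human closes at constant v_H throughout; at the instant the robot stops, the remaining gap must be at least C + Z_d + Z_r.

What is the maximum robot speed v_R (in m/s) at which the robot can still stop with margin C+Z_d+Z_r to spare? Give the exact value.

v_R_max = 13/10 m/s = 1.3000 m/s

at the boundary: (1/4)·v² + (7/20)·v + (-351/400) = 0
  disc = (7/20)² − 4·(1/4)·(-351/400) = 1 ; √disc = 1
  v_R = (−(7/20) + 1) / (2·(1/4)) = 13/10 m/s
check:
braking lasts T_s = (13/10)/2 = 0.6500 s
robot in T_r: 1.3000·0.1500 = 0.1950 m
braking distance = 1.3000²/(2·2.0000) = 0.4225 m
human closes 0.4000·0.8000 = 0.3200 m
C+Z_d+Z_r = 0.0800+0.0250+0.0000 = 0.1050 m
sum ≈ 0.1950+0.4225+0.3200+0.1050 ≈ 1.0425 m = S ✓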